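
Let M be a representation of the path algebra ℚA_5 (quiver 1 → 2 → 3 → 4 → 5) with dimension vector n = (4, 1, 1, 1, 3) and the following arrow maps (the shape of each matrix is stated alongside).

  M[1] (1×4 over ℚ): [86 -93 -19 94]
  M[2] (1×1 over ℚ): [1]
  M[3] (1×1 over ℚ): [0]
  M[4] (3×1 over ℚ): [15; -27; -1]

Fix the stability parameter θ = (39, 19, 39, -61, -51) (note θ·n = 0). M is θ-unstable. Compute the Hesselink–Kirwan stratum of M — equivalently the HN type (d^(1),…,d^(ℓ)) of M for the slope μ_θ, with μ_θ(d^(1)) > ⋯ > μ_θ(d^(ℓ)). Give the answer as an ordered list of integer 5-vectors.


Barcode: M ≅ I[1,1]^3, I[1,3], I[4,5], I[5,5]^2. HN layers by μ_θ (4 steps, strictly decreasing):
  μ^(1)=39; μ^(2)=29; μ^(3)=-51; μ^(4)=-61

((3, 0, 1, 0, 0); (1, 1, 0, 0, 0); (0, 0, 0, 0, 3); (0, 0, 0, 1, 0))


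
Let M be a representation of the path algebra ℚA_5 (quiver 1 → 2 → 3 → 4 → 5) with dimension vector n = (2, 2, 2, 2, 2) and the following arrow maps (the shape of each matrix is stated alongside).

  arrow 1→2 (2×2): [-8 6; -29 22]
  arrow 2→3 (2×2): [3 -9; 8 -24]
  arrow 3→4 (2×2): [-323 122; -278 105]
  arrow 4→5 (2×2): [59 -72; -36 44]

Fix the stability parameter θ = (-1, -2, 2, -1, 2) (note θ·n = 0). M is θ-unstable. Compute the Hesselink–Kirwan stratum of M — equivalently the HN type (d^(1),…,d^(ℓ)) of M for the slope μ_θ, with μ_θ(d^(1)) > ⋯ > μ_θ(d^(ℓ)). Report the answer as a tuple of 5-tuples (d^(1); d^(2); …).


Barcode: M ≅ I[1,2], I[1,5], I[3,5]. HN layers by μ_θ (3 steps, strictly decreasing):
  μ^(1)=2; μ^(2)=1/2; μ^(3)=-3/2

((0, 0, 0, 0, 2); (0, 0, 2, 2, 0); (2, 2, 0, 0, 0))


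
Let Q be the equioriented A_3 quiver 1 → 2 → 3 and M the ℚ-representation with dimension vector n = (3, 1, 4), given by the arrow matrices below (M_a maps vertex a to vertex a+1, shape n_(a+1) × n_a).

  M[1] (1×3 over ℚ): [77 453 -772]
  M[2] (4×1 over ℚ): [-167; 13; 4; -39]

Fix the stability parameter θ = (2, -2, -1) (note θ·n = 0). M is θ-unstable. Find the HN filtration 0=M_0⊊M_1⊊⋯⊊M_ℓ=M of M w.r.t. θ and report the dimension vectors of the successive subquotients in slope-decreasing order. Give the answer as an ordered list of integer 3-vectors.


Via rank(M_{q-1}∘⋯∘M_p): M ≅ I[1,1]^2, I[1,3], I[3,3]^3.
μ_θ-semistable layers: μ^(1)=2; μ^(2)=-1/3; μ^(3)=-1

((2, 0, 0); (1, 1, 1); (0, 0, 3))


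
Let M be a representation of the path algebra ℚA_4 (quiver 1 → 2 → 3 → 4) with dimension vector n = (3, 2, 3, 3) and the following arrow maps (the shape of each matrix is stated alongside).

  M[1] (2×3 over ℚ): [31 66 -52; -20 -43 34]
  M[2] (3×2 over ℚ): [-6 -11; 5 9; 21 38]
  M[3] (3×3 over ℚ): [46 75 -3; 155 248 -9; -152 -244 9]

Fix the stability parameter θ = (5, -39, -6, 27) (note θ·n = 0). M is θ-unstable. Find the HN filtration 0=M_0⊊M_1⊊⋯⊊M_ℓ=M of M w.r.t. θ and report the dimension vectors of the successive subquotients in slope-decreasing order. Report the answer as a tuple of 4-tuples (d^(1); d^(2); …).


Barcode: M ≅ I[1,1], I[1,4]^2, I[3,4]. HN layers by μ_θ (4 steps, strictly decreasing):
  μ^(1)=27; μ^(2)=5; μ^(3)=-6; μ^(4)=-17

((0, 0, 0, 3); (1, 0, 0, 0); (0, 0, 3, 0); (2, 2, 0, 0))


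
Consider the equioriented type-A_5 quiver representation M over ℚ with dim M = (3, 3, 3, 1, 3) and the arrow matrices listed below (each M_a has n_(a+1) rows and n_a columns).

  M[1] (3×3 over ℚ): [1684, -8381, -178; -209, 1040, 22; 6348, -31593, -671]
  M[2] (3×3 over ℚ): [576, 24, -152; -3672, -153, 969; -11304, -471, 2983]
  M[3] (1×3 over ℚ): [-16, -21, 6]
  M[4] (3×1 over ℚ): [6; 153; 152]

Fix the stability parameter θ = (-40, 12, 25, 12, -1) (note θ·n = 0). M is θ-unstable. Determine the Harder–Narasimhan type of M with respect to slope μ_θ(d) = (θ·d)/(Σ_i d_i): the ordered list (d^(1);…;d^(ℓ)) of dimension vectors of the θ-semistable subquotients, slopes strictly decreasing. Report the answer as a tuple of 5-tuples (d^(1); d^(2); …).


Barcode: M ≅ I[1,2]^2, I[1,5], I[3,3]^2, I[5,5]^2. HN layers by μ_θ (4 steps, strictly decreasing):
  μ^(1)=25; μ^(2)=12; μ^(3)=-1; μ^(4)=-40

((0, 0, 2, 0, 0); (0, 3, 1, 1, 1); (0, 0, 0, 0, 2); (3, 0, 0, 0, 0))


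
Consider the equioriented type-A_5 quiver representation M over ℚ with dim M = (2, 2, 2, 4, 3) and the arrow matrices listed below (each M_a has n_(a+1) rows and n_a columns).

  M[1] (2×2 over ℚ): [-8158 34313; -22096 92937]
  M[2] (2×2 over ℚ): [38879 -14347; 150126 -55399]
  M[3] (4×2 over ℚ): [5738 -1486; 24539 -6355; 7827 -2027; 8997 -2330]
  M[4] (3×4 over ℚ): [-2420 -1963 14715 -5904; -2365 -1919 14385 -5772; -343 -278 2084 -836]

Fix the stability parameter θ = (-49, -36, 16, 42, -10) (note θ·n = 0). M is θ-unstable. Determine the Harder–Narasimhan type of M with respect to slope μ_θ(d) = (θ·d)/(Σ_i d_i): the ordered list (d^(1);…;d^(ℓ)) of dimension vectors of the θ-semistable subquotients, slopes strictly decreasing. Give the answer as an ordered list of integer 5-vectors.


Barcode: M ≅ I[1,4]^2, I[4,5]^2, I[5,5]. HN layers by μ_θ (5 steps, strictly decreasing):
  μ^(1)=42; μ^(2)=16; μ^(3)=-10; μ^(4)=-36; μ^(5)=-49

((0, 0, 0, 2, 0); (0, 0, 2, 2, 2); (0, 0, 0, 0, 1); (0, 2, 0, 0, 0); (2, 0, 0, 0, 0))


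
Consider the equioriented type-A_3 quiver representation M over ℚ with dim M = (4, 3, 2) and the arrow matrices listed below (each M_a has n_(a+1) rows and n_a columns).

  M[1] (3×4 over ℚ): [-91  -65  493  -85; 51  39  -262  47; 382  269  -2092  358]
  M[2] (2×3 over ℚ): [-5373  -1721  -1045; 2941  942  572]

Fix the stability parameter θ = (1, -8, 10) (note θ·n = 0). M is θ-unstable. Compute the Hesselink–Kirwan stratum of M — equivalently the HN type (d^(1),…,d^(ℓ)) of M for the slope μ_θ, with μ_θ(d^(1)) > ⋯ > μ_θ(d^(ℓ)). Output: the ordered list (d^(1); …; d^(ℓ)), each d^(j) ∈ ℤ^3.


Barcode: M ≅ I[1,1], I[1,2], I[1,3]^2. HN layers by μ_θ (3 steps, strictly decreasing):
  μ^(1)=10; μ^(2)=1; μ^(3)=-7/2

((0, 0, 2); (1, 0, 0); (3, 3, 0))


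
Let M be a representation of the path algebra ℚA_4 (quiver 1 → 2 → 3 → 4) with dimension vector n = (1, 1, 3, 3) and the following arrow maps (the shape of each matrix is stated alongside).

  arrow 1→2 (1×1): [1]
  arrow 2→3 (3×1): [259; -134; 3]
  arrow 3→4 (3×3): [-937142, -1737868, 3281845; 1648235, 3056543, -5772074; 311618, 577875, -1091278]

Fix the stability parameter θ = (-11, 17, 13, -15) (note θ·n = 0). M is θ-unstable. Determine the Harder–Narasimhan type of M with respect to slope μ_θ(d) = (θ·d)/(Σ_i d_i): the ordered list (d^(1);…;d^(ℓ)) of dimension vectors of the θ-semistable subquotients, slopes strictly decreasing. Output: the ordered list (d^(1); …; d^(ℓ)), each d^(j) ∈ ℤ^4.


Via rank(M_{q-1}∘⋯∘M_p): M ≅ I[1,4], I[3,4]^2.
μ_θ-semistable layers: μ^(1)=5; μ^(2)=-1; μ^(3)=-11

((0, 1, 1, 1); (0, 0, 2, 2); (1, 0, 0, 0))


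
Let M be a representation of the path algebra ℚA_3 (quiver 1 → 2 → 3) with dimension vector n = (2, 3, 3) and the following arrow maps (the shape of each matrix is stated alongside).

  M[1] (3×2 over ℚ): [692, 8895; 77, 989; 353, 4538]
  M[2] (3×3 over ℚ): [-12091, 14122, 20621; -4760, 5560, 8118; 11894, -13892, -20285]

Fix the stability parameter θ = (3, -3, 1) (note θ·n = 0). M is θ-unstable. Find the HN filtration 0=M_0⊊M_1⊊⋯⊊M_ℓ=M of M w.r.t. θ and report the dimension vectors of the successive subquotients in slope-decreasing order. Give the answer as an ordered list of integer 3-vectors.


Interval decomposition of M: I[1,3]^2, I[2,3].
HN type (ℓ=3): μ^(1)=1; μ^(2)=0; μ^(3)=-3

((0, 0, 3); (2, 2, 0); (0, 1, 0))


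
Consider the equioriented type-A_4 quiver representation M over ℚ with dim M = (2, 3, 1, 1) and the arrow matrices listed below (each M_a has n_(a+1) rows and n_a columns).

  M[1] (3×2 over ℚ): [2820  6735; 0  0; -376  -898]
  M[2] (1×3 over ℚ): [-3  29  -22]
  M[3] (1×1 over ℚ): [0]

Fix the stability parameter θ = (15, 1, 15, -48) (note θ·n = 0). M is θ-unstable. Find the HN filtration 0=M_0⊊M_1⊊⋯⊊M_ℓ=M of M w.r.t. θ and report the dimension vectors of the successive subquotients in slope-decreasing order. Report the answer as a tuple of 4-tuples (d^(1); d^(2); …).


Via rank(M_{q-1}∘⋯∘M_p): M ≅ I[1,1], I[1,3], I[2,2]^2, I[4,4].
μ_θ-semistable layers: μ^(1)=15; μ^(2)=8; μ^(3)=1; μ^(4)=-48

((1, 0, 1, 0); (1, 1, 0, 0); (0, 2, 0, 0); (0, 0, 0, 1))


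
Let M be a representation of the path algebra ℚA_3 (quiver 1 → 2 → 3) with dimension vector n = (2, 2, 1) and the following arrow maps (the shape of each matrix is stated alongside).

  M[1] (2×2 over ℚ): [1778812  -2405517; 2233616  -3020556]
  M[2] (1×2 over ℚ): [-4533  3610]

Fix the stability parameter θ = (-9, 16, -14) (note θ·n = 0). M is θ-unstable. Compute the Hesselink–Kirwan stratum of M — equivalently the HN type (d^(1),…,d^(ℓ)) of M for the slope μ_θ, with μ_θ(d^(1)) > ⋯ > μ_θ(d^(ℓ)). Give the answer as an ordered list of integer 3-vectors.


Interval decomposition of M: I[1,1], I[1,3], I[2,2].
HN type (ℓ=3): μ^(1)=16; μ^(2)=1; μ^(3)=-9

((0, 1, 0); (0, 1, 1); (2, 0, 0))


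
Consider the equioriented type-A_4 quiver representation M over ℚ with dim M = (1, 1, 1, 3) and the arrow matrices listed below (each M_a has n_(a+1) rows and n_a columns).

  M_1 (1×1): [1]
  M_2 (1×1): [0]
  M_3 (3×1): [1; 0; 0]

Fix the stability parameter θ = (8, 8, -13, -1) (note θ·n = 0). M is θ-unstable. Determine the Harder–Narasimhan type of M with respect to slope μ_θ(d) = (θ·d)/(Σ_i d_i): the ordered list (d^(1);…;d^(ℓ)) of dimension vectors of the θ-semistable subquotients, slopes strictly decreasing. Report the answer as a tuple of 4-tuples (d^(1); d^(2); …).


Via rank(M_{q-1}∘⋯∘M_p): M ≅ I[1,2], I[3,4], I[4,4]^2.
μ_θ-semistable layers: μ^(1)=8; μ^(2)=-1; μ^(3)=-13

((1, 1, 0, 0); (0, 0, 0, 3); (0, 0, 1, 0))


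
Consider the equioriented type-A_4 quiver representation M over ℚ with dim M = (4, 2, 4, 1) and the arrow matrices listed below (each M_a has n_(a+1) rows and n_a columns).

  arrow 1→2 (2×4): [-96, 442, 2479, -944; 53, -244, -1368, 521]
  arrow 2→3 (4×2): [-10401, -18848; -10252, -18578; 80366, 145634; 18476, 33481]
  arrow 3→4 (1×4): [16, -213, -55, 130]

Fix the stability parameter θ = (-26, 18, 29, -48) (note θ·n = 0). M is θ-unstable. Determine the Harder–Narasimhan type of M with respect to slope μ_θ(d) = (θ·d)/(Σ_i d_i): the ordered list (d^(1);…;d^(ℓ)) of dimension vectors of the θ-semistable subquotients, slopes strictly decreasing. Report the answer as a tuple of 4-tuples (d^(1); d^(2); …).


Barcode: M ≅ I[1,1]^2, I[1,3], I[1,4], I[3,3]^2. HN layers by μ_θ (4 steps, strictly decreasing):
  μ^(1)=29; μ^(2)=18; μ^(3)=-1/3; μ^(4)=-26

((0, 0, 3, 0); (0, 1, 0, 0); (0, 1, 1, 1); (4, 0, 0, 0))


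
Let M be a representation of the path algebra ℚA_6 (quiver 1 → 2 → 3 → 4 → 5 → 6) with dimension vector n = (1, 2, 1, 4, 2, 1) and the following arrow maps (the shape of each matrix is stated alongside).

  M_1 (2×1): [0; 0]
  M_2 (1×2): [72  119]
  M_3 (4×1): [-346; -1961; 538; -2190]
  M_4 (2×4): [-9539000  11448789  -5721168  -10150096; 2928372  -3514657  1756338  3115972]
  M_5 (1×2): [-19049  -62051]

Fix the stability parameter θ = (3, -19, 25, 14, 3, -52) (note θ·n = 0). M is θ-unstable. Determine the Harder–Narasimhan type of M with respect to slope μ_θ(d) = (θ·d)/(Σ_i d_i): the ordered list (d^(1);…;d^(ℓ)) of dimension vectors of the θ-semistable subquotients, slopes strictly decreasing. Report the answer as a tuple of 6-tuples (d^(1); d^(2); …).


Interval decomposition of M: I[1,1], I[2,2], I[2,6], I[4,4]^2, I[4,5].
HN type (ℓ=5): μ^(1)=14; μ^(2)=17/2; μ^(3)=3; μ^(4)=-5/2; μ^(5)=-19

((0, 0, 0, 2, 0, 0); (0, 0, 0, 1, 1, 0); (1, 0, 0, 0, 0, 0); (0, 0, 1, 1, 1, 1); (0, 2, 0, 0, 0, 0))


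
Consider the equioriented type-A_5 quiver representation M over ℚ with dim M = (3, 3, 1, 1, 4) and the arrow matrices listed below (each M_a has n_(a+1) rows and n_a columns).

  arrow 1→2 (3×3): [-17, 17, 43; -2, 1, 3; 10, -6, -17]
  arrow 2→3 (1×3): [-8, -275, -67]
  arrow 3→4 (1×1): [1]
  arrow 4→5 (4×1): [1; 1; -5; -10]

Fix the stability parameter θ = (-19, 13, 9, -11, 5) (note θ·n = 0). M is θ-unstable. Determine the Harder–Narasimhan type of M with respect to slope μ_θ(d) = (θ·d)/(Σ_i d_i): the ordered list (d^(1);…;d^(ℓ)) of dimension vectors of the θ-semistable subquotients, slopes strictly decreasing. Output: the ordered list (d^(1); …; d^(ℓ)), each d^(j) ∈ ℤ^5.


Via rank(M_{q-1}∘⋯∘M_p): M ≅ I[1,2]^2, I[1,5], I[5,5]^3.
μ_θ-semistable layers: μ^(1)=13; μ^(2)=5; μ^(3)=11/3; μ^(4)=-19

((0, 2, 0, 0, 0); (0, 0, 0, 0, 4); (0, 1, 1, 1, 0); (3, 0, 0, 0, 0))


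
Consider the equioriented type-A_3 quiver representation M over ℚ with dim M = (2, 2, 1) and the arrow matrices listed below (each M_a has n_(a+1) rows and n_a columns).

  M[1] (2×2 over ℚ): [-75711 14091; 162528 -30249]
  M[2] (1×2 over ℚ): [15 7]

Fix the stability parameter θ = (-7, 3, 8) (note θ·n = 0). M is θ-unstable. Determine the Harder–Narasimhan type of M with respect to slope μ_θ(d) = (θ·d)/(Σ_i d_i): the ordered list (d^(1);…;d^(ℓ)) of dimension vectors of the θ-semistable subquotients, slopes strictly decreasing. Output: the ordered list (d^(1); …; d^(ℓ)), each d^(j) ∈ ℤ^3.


Interval decomposition of M: I[1,2], I[1,3].
HN type (ℓ=3): μ^(1)=8; μ^(2)=3; μ^(3)=-7

((0, 0, 1); (0, 2, 0); (2, 0, 0))


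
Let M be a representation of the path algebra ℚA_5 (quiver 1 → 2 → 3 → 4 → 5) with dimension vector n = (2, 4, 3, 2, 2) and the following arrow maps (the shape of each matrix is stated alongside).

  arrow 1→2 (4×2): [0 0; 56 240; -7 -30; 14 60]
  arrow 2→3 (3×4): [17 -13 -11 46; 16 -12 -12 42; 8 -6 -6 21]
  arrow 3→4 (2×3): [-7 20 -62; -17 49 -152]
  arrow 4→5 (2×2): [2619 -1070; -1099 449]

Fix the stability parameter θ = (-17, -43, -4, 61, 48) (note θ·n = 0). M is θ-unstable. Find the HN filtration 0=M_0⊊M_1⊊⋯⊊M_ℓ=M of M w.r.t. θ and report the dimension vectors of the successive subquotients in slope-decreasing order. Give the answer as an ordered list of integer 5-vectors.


Barcode: M ≅ I[1,1], I[1,5], I[2,2]^2, I[2,5], I[3,3]. HN layers by μ_θ (5 steps, strictly decreasing):
  μ^(1)=109/2; μ^(2)=-4; μ^(3)=-17; μ^(4)=-30; μ^(5)=-43

((0, 0, 0, 2, 2); (0, 0, 3, 0, 0); (1, 0, 0, 0, 0); (1, 1, 0, 0, 0); (0, 3, 0, 0, 0))


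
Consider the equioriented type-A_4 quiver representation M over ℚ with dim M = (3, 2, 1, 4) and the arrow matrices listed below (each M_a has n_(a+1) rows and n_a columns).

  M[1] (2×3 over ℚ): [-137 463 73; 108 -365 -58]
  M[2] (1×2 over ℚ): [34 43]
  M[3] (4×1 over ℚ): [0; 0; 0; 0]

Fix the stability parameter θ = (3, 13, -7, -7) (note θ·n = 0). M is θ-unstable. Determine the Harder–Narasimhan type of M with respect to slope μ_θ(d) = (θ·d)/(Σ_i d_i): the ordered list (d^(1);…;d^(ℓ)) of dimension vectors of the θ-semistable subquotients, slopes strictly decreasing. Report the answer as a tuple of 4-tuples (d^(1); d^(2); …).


Barcode: M ≅ I[1,1], I[1,2], I[1,3], I[4,4]^4. HN layers by μ_θ (3 steps, strictly decreasing):
  μ^(1)=13; μ^(2)=3; μ^(3)=-7

((0, 1, 0, 0); (3, 1, 1, 0); (0, 0, 0, 4))


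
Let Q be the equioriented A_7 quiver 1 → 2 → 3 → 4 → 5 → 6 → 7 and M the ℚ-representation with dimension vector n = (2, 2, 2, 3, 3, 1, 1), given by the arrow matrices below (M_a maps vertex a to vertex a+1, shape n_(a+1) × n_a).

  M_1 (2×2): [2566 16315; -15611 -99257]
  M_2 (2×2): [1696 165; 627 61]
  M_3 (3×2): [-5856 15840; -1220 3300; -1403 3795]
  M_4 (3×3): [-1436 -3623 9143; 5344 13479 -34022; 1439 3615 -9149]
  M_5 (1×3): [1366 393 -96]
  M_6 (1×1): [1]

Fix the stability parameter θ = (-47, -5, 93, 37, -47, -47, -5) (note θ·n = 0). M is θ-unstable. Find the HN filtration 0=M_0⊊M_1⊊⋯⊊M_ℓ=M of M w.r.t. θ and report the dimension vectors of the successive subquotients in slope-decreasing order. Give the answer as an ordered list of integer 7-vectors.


Via rank(M_{q-1}∘⋯∘M_p): M ≅ I[1,3], I[1,5], I[4,5], I[4,7].
μ_θ-semistable layers: μ^(1)=93; μ^(2)=83/3; μ^(3)=-5; μ^(4)=-19; μ^(5)=-47

((0, 0, 1, 0, 0, 0, 0); (0, 0, 1, 1, 1, 0, 0); (0, 2, 0, 1, 1, 0, 1); (0, 0, 0, 1, 1, 1, 0); (2, 0, 0, 0, 0, 0, 0))


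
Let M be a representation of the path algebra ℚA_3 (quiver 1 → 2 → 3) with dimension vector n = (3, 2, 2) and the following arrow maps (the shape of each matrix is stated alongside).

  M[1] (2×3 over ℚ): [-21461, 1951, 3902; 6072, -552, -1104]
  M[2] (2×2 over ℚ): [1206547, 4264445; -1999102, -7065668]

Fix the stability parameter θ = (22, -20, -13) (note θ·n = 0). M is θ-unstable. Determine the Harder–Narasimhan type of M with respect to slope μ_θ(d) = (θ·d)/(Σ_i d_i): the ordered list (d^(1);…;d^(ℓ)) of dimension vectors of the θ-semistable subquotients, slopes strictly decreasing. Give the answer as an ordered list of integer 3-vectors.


Via rank(M_{q-1}∘⋯∘M_p): M ≅ I[1,1]^2, I[1,3], I[2,3].
μ_θ-semistable layers: μ^(1)=22; μ^(2)=-11/3; μ^(3)=-13; μ^(4)=-20

((2, 0, 0); (1, 1, 1); (0, 0, 1); (0, 1, 0))


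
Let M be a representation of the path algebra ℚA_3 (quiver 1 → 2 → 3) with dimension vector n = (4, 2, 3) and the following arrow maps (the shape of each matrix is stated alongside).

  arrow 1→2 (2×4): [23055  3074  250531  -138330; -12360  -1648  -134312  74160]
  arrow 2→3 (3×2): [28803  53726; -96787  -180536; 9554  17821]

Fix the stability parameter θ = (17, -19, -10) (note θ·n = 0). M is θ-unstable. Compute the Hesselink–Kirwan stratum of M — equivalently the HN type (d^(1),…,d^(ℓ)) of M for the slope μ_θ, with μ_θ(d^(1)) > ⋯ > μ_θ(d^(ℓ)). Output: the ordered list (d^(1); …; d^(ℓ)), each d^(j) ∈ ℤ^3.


Via rank(M_{q-1}∘⋯∘M_p): M ≅ I[1,1]^3, I[1,3], I[2,3], I[3,3].
μ_θ-semistable layers: μ^(1)=17; μ^(2)=-4; μ^(3)=-10; μ^(4)=-19

((3, 0, 0); (1, 1, 1); (0, 0, 2); (0, 1, 0))


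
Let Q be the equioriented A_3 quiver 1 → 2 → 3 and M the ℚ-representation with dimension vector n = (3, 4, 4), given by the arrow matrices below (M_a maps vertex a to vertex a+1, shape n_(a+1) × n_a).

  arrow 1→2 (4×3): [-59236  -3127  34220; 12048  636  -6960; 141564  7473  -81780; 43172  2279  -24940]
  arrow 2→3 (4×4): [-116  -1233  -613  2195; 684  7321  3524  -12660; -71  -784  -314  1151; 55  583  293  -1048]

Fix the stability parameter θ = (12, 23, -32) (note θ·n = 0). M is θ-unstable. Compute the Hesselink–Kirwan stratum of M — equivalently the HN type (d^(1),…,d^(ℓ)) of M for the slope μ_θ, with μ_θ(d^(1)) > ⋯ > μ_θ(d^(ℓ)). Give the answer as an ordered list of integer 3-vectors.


Via rank(M_{q-1}∘⋯∘M_p): M ≅ I[1,1]^2, I[1,2], I[2,3]^3, I[3,3].
μ_θ-semistable layers: μ^(1)=23; μ^(2)=12; μ^(3)=-9/2; μ^(4)=-32

((0, 1, 0); (3, 0, 0); (0, 3, 3); (0, 0, 1))


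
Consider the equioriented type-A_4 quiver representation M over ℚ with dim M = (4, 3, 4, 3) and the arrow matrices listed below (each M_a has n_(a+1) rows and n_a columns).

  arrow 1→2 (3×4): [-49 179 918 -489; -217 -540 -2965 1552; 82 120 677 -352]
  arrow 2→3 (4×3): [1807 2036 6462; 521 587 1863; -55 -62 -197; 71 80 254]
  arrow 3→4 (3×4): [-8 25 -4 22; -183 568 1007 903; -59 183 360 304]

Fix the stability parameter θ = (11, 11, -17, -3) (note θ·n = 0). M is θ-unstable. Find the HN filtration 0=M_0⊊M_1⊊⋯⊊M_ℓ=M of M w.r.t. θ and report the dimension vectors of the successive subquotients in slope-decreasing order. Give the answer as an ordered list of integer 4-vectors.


Barcode: M ≅ I[1,1], I[1,4]^3, I[3,3]. HN layers by μ_θ (3 steps, strictly decreasing):
  μ^(1)=11; μ^(2)=1/2; μ^(3)=-17

((1, 0, 0, 0); (3, 3, 3, 3); (0, 0, 1, 0))


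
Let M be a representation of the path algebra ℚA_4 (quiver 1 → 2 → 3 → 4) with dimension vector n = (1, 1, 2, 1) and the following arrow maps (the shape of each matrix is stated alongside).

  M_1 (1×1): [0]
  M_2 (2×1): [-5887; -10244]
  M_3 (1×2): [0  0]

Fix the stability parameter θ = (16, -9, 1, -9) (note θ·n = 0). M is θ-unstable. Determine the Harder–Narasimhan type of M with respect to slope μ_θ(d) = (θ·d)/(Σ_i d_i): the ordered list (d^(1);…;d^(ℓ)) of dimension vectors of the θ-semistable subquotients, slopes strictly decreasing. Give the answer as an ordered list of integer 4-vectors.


Barcode: M ≅ I[1,1], I[2,3], I[3,3], I[4,4]. HN layers by μ_θ (3 steps, strictly decreasing):
  μ^(1)=16; μ^(2)=1; μ^(3)=-9

((1, 0, 0, 0); (0, 0, 2, 0); (0, 1, 0, 1))


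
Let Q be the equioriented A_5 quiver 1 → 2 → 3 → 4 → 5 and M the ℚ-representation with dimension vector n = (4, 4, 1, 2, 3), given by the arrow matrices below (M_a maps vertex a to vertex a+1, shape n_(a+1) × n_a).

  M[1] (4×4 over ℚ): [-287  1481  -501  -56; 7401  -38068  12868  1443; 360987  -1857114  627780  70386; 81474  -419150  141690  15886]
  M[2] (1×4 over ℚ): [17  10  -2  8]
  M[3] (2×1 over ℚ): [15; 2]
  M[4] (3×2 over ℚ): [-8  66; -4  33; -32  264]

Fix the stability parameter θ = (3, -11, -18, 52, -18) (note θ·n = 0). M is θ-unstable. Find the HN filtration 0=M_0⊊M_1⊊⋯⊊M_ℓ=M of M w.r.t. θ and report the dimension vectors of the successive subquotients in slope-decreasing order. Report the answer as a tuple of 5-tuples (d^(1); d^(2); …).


Barcode: M ≅ I[1,1], I[1,2]^2, I[1,5], I[2,2], I[4,4], I[5,5]^2. HN layers by μ_θ (7 steps, strictly decreasing):
  μ^(1)=52; μ^(2)=17; μ^(3)=3; μ^(4)=-4; μ^(5)=-26/3; μ^(6)=-11; μ^(7)=-18

((0, 0, 0, 1, 0); (0, 0, 0, 1, 1); (1, 0, 0, 0, 0); (2, 2, 0, 0, 0); (1, 1, 1, 0, 0); (0, 1, 0, 0, 0); (0, 0, 0, 0, 2))


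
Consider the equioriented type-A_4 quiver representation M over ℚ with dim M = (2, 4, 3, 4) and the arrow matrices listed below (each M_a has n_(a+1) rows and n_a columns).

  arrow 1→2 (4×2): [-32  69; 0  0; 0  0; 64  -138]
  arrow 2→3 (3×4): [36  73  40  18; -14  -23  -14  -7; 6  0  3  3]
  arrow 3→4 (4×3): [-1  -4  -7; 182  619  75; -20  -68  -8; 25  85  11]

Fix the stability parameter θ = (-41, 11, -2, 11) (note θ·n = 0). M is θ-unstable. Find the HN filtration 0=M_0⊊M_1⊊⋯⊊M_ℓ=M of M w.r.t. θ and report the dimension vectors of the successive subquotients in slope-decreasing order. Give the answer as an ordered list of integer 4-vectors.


Barcode: M ≅ I[1,1], I[1,2], I[2,4]^3, I[4,4]. HN layers by μ_θ (3 steps, strictly decreasing):
  μ^(1)=11; μ^(2)=9/2; μ^(3)=-41

((0, 1, 0, 4); (0, 3, 3, 0); (2, 0, 0, 0))


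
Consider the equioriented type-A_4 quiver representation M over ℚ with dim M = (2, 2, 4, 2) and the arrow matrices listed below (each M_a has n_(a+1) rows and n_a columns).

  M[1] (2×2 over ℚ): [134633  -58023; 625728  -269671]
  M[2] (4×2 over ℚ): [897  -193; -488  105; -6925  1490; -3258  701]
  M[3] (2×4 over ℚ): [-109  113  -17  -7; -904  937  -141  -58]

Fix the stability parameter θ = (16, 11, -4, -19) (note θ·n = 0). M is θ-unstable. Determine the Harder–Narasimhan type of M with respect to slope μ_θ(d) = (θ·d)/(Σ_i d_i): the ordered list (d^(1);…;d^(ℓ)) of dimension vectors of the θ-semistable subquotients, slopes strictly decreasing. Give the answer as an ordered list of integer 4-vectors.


Barcode: M ≅ I[1,4]^2, I[3,3]^2. HN layers by μ_θ (2 steps, strictly decreasing):
  μ^(1)=1; μ^(2)=-4

((2, 2, 2, 2); (0, 0, 2, 0))


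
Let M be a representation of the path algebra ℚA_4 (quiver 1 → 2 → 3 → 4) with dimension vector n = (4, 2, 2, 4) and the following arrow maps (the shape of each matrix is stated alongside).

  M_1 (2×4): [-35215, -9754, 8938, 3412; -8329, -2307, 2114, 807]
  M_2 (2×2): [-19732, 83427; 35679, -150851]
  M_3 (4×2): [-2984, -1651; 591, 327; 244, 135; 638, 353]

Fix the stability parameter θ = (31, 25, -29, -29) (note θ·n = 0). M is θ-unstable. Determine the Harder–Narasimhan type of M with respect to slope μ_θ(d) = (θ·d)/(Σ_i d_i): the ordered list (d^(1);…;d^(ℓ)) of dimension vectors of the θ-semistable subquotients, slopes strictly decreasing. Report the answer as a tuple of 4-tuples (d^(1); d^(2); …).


Via rank(M_{q-1}∘⋯∘M_p): M ≅ I[1,1]^2, I[1,4]^2, I[4,4]^2.
μ_θ-semistable layers: μ^(1)=31; μ^(2)=-1/2; μ^(3)=-29

((2, 0, 0, 0); (2, 2, 2, 2); (0, 0, 0, 2))


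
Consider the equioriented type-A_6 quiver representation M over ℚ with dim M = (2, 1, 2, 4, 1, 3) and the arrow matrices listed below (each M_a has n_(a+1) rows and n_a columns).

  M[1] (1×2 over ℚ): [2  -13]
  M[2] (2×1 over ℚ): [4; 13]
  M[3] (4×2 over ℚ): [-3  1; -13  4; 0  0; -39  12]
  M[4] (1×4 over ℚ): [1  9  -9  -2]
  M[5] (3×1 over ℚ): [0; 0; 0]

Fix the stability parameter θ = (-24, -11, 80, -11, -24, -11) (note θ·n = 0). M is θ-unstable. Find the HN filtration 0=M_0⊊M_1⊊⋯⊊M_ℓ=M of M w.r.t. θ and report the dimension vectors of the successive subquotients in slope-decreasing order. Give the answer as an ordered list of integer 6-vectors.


Interval decomposition of M: I[1,1], I[1,5], I[3,4], I[4,4]^2, I[6,6]^3.
HN type (ℓ=4): μ^(1)=69/2; μ^(2)=15; μ^(3)=-11; μ^(4)=-24

((0, 0, 1, 1, 0, 0); (0, 0, 1, 1, 1, 0); (0, 1, 0, 2, 0, 3); (2, 0, 0, 0, 0, 0))


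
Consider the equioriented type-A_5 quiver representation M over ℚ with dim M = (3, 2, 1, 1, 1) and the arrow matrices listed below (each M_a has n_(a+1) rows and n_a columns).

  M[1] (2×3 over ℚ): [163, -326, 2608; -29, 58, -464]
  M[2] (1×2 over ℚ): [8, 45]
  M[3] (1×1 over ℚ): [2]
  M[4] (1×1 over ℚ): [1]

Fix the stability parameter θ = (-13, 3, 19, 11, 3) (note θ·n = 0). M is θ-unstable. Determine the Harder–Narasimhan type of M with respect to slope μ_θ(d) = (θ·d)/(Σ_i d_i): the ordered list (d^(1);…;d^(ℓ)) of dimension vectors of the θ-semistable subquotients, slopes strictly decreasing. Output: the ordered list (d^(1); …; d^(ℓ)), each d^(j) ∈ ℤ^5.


Barcode: M ≅ I[1,1]^2, I[1,5], I[2,2]. HN layers by μ_θ (3 steps, strictly decreasing):
  μ^(1)=11; μ^(2)=3; μ^(3)=-13

((0, 0, 1, 1, 1); (0, 2, 0, 0, 0); (3, 0, 0, 0, 0))


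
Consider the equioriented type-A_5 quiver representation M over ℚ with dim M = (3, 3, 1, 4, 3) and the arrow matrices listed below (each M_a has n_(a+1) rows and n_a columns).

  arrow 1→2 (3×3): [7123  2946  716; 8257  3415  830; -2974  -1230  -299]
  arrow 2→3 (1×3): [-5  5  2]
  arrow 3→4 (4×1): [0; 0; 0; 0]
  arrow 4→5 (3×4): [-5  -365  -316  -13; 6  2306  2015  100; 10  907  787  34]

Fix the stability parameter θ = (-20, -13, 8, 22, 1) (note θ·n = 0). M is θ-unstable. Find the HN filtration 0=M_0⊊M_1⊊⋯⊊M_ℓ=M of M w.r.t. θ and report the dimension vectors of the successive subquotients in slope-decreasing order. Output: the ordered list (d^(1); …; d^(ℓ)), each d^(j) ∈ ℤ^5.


Barcode: M ≅ I[1,2]^2, I[1,3], I[4,4], I[4,5]^3. HN layers by μ_θ (5 steps, strictly decreasing):
  μ^(1)=22; μ^(2)=23/2; μ^(3)=8; μ^(4)=-13; μ^(5)=-20

((0, 0, 0, 1, 0); (0, 0, 0, 3, 3); (0, 0, 1, 0, 0); (0, 3, 0, 0, 0); (3, 0, 0, 0, 0))


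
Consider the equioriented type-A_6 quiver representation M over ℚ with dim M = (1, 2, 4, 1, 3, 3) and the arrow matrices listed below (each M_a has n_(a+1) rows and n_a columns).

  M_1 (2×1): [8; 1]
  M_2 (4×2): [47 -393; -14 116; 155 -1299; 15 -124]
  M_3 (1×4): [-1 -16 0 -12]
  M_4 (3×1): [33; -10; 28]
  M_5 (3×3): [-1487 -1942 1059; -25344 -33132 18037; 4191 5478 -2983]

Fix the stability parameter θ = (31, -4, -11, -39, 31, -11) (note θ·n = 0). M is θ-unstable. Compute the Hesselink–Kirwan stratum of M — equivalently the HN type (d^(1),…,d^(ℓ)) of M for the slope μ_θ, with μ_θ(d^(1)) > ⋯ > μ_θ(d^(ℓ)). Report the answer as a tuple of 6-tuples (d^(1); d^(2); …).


Barcode: M ≅ I[1,6], I[2,3], I[3,3]^2, I[5,5], I[5,6], I[6,6]. HN layers by μ_θ (5 steps, strictly decreasing):
  μ^(1)=31; μ^(2)=10; μ^(3)=-23/4; μ^(4)=-15/2; μ^(5)=-11

((0, 0, 0, 0, 1, 0); (0, 0, 0, 0, 2, 2); (1, 1, 1, 1, 0, 0); (0, 1, 1, 0, 0, 0); (0, 0, 2, 0, 0, 1))


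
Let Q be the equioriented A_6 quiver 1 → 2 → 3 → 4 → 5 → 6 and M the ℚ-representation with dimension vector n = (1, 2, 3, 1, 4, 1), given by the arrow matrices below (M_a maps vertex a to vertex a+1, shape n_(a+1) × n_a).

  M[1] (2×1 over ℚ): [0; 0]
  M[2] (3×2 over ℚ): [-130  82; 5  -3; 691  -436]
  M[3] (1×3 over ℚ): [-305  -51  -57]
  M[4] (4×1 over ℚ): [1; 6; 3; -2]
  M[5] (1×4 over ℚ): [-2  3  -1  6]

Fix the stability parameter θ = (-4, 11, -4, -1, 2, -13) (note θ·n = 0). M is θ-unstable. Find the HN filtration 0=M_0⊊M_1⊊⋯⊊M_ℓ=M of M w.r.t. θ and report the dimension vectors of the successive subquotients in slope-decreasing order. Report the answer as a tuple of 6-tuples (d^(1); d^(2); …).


Barcode: M ≅ I[1,1], I[2,3], I[2,6], I[3,3], I[5,5]^3. HN layers by μ_θ (4 steps, strictly decreasing):
  μ^(1)=7/2; μ^(2)=2; μ^(3)=-1; μ^(4)=-4

((0, 1, 1, 0, 0, 0); (0, 0, 0, 0, 3, 0); (0, 1, 1, 1, 1, 1); (1, 0, 1, 0, 0, 0))


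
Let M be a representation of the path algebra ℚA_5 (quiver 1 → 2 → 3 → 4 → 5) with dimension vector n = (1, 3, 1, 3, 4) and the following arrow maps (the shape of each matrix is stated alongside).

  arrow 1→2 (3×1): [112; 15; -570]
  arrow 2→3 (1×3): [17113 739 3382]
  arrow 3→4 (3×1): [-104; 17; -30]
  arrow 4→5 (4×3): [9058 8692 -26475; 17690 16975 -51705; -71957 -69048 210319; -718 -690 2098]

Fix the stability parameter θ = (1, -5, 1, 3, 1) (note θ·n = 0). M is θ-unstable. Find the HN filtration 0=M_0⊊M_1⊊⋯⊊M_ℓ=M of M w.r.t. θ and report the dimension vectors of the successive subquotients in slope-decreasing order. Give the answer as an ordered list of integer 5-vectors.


Interval decomposition of M: I[1,5], I[2,2]^2, I[4,5]^2, I[5,5].
HN type (ℓ=4): μ^(1)=2; μ^(2)=1; μ^(3)=-2; μ^(4)=-5

((0, 0, 0, 3, 3); (0, 0, 1, 0, 1); (1, 1, 0, 0, 0); (0, 2, 0, 0, 0))


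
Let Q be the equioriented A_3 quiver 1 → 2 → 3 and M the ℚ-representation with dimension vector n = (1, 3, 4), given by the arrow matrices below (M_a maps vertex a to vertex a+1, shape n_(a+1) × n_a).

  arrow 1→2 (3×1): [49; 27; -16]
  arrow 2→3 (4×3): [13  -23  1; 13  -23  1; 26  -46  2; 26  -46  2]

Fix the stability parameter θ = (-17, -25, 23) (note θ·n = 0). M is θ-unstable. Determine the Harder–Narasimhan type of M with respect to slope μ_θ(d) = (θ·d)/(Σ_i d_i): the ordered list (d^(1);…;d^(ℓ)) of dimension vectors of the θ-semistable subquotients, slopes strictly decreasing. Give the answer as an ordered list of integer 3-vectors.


Via rank(M_{q-1}∘⋯∘M_p): M ≅ I[1,2], I[2,2], I[2,3], I[3,3]^3.
μ_θ-semistable layers: μ^(1)=23; μ^(2)=-21; μ^(3)=-25

((0, 0, 4); (1, 1, 0); (0, 2, 0))


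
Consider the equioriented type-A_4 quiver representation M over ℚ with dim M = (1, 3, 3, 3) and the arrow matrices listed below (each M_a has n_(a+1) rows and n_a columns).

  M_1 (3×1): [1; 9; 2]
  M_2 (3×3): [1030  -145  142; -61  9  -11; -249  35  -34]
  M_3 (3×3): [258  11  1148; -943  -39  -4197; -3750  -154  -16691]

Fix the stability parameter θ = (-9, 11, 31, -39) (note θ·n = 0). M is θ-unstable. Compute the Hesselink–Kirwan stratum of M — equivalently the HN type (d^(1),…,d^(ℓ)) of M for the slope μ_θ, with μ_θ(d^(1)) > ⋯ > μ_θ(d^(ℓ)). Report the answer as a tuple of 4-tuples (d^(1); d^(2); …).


Barcode: M ≅ I[1,4], I[2,4]^2. HN layers by μ_θ (2 steps, strictly decreasing):
  μ^(1)=1; μ^(2)=-9

((0, 3, 3, 3); (1, 0, 0, 0))


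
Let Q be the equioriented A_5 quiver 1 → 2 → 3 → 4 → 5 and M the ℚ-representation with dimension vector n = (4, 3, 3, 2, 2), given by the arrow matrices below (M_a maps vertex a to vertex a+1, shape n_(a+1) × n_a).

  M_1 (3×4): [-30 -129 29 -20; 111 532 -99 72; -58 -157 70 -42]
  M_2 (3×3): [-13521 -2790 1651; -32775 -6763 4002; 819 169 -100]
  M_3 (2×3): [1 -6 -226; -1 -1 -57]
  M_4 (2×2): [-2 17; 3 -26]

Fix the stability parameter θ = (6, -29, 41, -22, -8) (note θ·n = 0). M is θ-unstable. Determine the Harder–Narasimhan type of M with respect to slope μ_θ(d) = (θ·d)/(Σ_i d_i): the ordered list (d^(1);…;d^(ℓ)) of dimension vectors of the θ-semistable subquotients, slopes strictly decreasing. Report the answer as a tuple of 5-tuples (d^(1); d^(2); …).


Via rank(M_{q-1}∘⋯∘M_p): M ≅ I[1,1], I[1,2], I[1,5]^2, I[3,3].
μ_θ-semistable layers: μ^(1)=41; μ^(2)=6; μ^(3)=11/3; μ^(4)=-23/2

((0, 0, 1, 0, 0); (1, 0, 0, 0, 0); (0, 0, 2, 2, 2); (3, 3, 0, 0, 0))


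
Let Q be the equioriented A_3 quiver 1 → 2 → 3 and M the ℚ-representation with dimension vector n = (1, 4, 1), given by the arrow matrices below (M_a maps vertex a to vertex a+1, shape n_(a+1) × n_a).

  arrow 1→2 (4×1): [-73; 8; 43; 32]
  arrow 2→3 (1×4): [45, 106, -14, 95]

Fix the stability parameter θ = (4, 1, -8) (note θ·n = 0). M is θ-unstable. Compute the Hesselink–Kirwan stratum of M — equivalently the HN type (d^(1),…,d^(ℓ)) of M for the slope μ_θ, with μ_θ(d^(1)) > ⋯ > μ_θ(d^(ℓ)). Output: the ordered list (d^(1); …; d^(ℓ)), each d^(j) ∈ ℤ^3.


Interval decomposition of M: I[1,3], I[2,2]^3.
HN type (ℓ=2): μ^(1)=1; μ^(2)=-1

((0, 3, 0); (1, 1, 1))


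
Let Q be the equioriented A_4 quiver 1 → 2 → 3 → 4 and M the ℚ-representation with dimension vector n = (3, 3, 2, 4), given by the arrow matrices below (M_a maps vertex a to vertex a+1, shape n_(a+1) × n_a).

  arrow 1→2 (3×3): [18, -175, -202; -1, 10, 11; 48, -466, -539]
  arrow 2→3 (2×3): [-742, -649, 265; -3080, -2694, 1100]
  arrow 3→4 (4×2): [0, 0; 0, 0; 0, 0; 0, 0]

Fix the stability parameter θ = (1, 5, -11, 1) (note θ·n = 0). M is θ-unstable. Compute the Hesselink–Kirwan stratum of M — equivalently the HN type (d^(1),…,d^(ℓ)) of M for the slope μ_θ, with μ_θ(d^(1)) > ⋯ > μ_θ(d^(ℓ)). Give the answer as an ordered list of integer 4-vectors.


Via rank(M_{q-1}∘⋯∘M_p): M ≅ I[1,2], I[1,3]^2, I[4,4]^4.
μ_θ-semistable layers: μ^(1)=5; μ^(2)=1; μ^(3)=-5/3

((0, 1, 0, 0); (1, 0, 0, 4); (2, 2, 2, 0))


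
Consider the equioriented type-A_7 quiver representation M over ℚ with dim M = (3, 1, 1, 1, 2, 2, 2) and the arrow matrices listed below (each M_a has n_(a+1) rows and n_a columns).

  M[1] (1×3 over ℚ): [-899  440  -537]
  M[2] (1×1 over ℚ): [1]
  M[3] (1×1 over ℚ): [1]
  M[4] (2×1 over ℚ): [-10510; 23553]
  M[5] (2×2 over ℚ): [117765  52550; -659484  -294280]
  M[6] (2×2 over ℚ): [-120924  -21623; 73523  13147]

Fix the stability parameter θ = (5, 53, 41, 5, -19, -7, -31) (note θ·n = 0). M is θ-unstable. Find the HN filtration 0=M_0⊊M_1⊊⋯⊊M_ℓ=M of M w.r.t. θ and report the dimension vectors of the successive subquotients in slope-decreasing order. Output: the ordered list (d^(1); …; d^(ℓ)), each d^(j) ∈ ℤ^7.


Barcode: M ≅ I[1,1]^2, I[1,5], I[5,7], I[6,7]. HN layers by μ_θ (3 steps, strictly decreasing):
  μ^(1)=20; μ^(2)=5; μ^(3)=-19

((0, 1, 1, 1, 1, 0, 0); (3, 0, 0, 0, 0, 0, 0); (0, 0, 0, 0, 1, 2, 2))


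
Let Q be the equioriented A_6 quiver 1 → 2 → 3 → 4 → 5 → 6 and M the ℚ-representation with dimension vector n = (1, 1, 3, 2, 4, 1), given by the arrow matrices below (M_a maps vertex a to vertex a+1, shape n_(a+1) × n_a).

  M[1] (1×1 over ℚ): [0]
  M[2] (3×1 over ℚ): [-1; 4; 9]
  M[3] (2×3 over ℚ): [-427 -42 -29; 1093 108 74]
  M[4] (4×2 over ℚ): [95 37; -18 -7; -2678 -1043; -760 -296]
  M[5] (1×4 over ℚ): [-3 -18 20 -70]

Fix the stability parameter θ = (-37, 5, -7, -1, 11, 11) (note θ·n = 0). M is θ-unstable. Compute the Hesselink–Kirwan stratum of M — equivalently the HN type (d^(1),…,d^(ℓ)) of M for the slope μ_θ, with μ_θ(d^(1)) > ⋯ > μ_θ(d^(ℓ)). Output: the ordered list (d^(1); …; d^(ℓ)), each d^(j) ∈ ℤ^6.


Interval decomposition of M: I[1,1], I[2,6], I[3,3], I[3,5], I[5,5]^2.
HN type (ℓ=4): μ^(1)=11; μ^(2)=-1; μ^(3)=-7; μ^(4)=-37

((0, 0, 0, 0, 4, 1); (0, 1, 1, 2, 0, 0); (0, 0, 2, 0, 0, 0); (1, 0, 0, 0, 0, 0))


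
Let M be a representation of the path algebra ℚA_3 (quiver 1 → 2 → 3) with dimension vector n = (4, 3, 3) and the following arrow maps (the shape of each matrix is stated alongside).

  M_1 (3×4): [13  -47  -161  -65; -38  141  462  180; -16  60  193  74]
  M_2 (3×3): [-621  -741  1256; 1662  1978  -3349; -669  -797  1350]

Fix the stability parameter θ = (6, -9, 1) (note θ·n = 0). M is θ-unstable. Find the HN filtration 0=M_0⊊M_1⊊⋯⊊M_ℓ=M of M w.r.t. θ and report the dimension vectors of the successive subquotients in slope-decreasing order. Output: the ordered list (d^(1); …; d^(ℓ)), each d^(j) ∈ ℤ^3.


Interval decomposition of M: I[1,1], I[1,2], I[1,3]^2, I[3,3].
HN type (ℓ=3): μ^(1)=6; μ^(2)=1; μ^(3)=-3/2

((1, 0, 0); (0, 0, 3); (3, 3, 0))


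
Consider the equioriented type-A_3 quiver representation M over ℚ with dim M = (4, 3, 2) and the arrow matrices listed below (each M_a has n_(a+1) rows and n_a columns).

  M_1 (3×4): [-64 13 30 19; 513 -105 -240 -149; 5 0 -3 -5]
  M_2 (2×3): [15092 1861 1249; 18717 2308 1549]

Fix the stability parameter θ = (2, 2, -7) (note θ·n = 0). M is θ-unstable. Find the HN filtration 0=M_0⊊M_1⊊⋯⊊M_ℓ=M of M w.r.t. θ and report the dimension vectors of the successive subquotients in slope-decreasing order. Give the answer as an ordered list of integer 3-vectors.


Barcode: M ≅ I[1,1], I[1,2], I[1,3]^2. HN layers by μ_θ (2 steps, strictly decreasing):
  μ^(1)=2; μ^(2)=-1

((2, 1, 0); (2, 2, 2))


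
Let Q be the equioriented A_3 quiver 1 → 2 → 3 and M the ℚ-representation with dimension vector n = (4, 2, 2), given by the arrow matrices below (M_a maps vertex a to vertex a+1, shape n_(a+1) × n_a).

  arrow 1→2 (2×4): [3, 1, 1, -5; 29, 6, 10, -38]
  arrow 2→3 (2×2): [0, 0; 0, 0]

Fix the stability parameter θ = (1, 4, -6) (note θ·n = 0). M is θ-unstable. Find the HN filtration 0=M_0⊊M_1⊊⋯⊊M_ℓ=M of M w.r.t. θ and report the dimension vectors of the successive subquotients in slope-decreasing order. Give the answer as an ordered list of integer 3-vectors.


Barcode: M ≅ I[1,1]^2, I[1,2]^2, I[3,3]^2. HN layers by μ_θ (3 steps, strictly decreasing):
  μ^(1)=4; μ^(2)=1; μ^(3)=-6

((0, 2, 0); (4, 0, 0); (0, 0, 2))


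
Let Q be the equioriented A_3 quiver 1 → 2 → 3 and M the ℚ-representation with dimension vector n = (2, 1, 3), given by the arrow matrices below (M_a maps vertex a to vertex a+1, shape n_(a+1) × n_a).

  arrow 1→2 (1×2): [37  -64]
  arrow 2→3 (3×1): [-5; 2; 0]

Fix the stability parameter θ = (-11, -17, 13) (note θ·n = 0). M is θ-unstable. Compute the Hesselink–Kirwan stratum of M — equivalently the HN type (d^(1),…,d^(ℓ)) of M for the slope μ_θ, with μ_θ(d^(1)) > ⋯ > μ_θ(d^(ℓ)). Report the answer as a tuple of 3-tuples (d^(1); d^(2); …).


Interval decomposition of M: I[1,1], I[1,3], I[3,3]^2.
HN type (ℓ=3): μ^(1)=13; μ^(2)=-11; μ^(3)=-14

((0, 0, 3); (1, 0, 0); (1, 1, 0))


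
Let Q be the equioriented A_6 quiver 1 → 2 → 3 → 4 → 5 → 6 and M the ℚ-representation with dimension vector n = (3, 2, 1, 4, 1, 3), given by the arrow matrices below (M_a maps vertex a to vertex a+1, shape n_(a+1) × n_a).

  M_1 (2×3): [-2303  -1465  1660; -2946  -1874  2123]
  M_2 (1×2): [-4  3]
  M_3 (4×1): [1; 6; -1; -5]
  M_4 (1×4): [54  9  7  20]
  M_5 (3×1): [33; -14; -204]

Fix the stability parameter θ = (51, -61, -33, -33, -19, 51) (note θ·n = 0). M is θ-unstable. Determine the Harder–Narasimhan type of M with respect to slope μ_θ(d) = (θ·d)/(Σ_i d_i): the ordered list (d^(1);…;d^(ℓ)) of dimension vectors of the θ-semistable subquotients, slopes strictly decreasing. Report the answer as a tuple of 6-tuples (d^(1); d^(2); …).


Interval decomposition of M: I[1,1], I[1,2], I[1,6], I[4,4]^3, I[6,6]^2.
HN type (ℓ=4): μ^(1)=51; μ^(2)=-5; μ^(3)=-19; μ^(4)=-33

((1, 0, 0, 0, 0, 3); (1, 1, 0, 0, 0, 0); (1, 1, 1, 1, 1, 0); (0, 0, 0, 3, 0, 0))
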